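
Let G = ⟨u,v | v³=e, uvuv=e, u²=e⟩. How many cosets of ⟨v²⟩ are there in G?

First find ord(v²) by computing successive powers:
  (v²)¹ = v², (v²)² = v, (v²)³ = e.
So |⟨v²⟩| = ord(v²) = 3. With |G| = 6, by Lagrange [G : ⟨v²⟩] = 6/3 = 2.

Answer: 2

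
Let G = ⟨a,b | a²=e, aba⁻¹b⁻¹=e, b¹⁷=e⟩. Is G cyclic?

|G| = 34. The element ab has order 34 (its powers give 34 distinct elements), so ⟨ab⟩ = G and G is cyclic.

Answer: Yes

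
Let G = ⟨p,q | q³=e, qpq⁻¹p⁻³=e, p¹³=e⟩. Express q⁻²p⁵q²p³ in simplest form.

Multiply left to right, reducing at each step:
  q · p⁵ = p²q
  (p²q) · q² = p²
  (p²) · p³ = p⁵

Answer: p⁵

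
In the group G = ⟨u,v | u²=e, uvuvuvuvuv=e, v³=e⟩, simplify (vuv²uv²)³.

Compute successive powers of (vuv²uv²), reducing at each step:
  (vuv²uv²)²: (vuv²uv²) · v = vuv²u;   (vuv²u) · u = vuv²;   (vuv²) · v² = vuv;   (vuv) · u = vuvu;   (vuvu) · v² = vuvuv²
  (vuv²uv²)³: (vuvuv²) · v = vuvu;   (vuvu) · u = vuv;   (vuv) · v² = vu;   (vu) · u = v;   v · v² = e

Answer: e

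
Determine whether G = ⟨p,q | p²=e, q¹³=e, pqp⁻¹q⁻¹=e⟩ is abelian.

Each pair of generators commutes: p·q = pq = q·p. Since the generators pairwise commute, every element of G commutes with every other, so G is abelian.

Answer: Yes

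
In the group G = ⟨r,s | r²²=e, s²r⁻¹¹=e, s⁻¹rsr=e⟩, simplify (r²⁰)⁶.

Compute successive powers of (r²⁰), reducing at each step:
  (r²⁰)²: (r²⁰) · r²⁰ = r¹⁸
  (r²⁰)³: (r¹⁸) · r²⁰ = r¹⁶
  (r²⁰)⁴: (r¹⁶) · r²⁰ = r¹⁴
  (r²⁰)⁵: (r¹⁴) · r²⁰ = r¹²
  (r²⁰)⁶: (r¹²) · r²⁰ = r¹⁰

Answer: r¹⁰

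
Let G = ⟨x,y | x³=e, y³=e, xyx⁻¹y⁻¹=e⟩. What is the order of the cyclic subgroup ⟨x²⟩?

|⟨x²⟩| equals the order of x². Compute successive powers until reaching e:
  (x²)¹ = x², (x²)² = x, (x²)³ = e.
The smallest positive k with (x²)ᵏ = e is 3, so |⟨x²⟩| = 3.

Answer: 3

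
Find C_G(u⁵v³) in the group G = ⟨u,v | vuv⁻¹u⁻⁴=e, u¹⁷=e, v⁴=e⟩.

⟨u⁵v³⟩ ⊆ C_G(u⁵v³) since powers of u⁵v³ commute with u⁵v³; so |C_G(u⁵v³)| ≥ |⟨u⁵v³⟩| = 4.
By orbit–stabilizer, |C_G(u⁵v³)| = |G| / |conj. class of u⁵v³| = 68 / 17 = 4.
The 4 elements commuting with u⁵v³ are {e, u²v², u⁵v³, u¹⁴v}.

Answer: {e, u²v², u⁵v³, u¹⁴v}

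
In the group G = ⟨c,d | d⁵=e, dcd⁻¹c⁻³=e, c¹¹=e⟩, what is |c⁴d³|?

Compute successive powers until reaching e:
  (c⁴d³)¹ = c⁴d³, (c⁴d³)² = c²d, (c⁴d³)³ = c³d⁴, (c⁴d³)⁴ = c⁸d², (c⁴d³)⁵ = e.
The smallest positive k with (c⁴d³)ᵏ = e is 5.

Answer: 5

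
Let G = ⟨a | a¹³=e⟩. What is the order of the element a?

Compute successive powers until reaching e:
  a¹ = a, a² = a², a³ = a³, a⁴ = a⁴, a⁵ = a⁵, a⁶ = a⁶, a⁷ = a⁷, a⁸ = a⁸, a⁹ = a⁹, a¹⁰ = a¹⁰, a¹¹ = a¹¹, a¹² = a¹², a¹³ = e.
The smallest positive k with aᵏ = e is 13.

Answer: 13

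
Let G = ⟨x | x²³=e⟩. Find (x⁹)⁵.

Compute successive powers of (x⁹), reducing at each step:
  (x⁹)²: (x⁹) · x⁹ = x¹⁸
  (x⁹)³: (x¹⁸) · x⁹ = x⁴
  (x⁹)⁴: (x⁴) · x⁹ = x¹³
  (x⁹)⁵: (x¹³) · x⁹ = x²²

Answer: x²²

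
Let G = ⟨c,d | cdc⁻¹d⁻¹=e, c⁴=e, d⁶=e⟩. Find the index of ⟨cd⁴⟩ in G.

First find ord(cd⁴) by computing successive powers:
  (cd⁴)¹ = cd⁴, (cd⁴)² = c²d², (cd⁴)³ = c³, (cd⁴)⁴ = d⁴, (cd⁴)⁵ = cd², (cd⁴)⁶ = c², (cd⁴)⁷ = c³d⁴, (cd⁴)⁸ = d², (cd⁴)⁹ = c, (cd⁴)¹⁰ = c²d⁴, (cd⁴)¹¹ = c³d², (cd⁴)¹² = e.
So |⟨cd⁴⟩| = ord(cd⁴) = 12. With |G| = 24, by Lagrange [G : ⟨cd⁴⟩] = 24/12 = 2.

Answer: 2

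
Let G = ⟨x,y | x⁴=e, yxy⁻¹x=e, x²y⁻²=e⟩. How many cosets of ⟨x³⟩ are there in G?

First find ord(x³) by computing successive powers:
  (x³)¹ = x³, (x³)² = x², (x³)³ = x, (x³)⁴ = e.
So |⟨x³⟩| = ord(x³) = 4. With |G| = 8, by Lagrange [G : ⟨x³⟩] = 8/4 = 2.

Answer: 2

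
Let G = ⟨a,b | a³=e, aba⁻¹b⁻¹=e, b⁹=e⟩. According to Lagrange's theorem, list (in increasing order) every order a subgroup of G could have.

|G| = 27 = 3³. By Lagrange's theorem the order of any subgroup divides 27; the divisors of 27 are 1, 3, 9, 27.

Answer: 1, 3, 9, 27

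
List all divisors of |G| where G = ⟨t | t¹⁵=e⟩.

|G| = 15 = 3 · 5. By Lagrange's theorem the order of any subgroup divides 15; the divisors of 15 are 1, 3, 5, 15.

Answer: 1, 3, 5, 15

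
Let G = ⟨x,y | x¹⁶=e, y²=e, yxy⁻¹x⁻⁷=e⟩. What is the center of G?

An element z ∈ Z(G) iff z commutes with every generator.
For example x⁸ is central: (x⁸)·x = x⁹ = x·(x⁸); (x⁸)·y = x⁸y = y·(x⁸).
Whereas x ∉ Z(G) since x·y = xy ≠ x⁷y = y·x.
Checking each of the 32 elements this way gives Z(G) = {e, x⁸}, of order 2.

Answer: {e, x⁸}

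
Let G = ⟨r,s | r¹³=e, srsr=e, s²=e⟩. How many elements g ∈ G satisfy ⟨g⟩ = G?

⟨g⟩ = G would require ord(g) = |G| = 26, but the maximum element order in G is 13 < 26. So G is not cyclic and no single element generates it: the count is 0.

Answer: 0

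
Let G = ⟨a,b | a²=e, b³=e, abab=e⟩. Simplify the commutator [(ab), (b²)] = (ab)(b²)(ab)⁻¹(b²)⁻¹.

[(ab), (b²)] = (ab)·(b²)·(ab)⁻¹·(b²)⁻¹.
  (ab) · (b²) = a
  a · (ab) = b
  b · b = b²

Answer: b²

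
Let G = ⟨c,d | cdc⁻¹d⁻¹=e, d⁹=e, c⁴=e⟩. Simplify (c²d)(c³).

Compute (c²d) · (c³) by multiplying left to right and reducing via the relations at each step:
  (c²d) · c³ = cd

Answer: cd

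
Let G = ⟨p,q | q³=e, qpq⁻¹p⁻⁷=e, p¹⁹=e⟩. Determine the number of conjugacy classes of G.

The conjugacy classes (representative and size) are:
  [e] (size 1), [p¹¹] (size 3), [p¹⁴] (size 3), [p⁶] (size 3), [p¹⁷] (size 3), [p¹²] (size 3), [p¹⁰] (size 3), [p²q] (size 19), [p¹⁸q²] (size 19).
Class equation: 1 + 3 + 3 + 3 + 3 + 3 + 3 + 19 + 19 = 57 = |G|. So G has 9 conjugacy classes.

Answer: 9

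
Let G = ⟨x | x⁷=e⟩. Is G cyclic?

|G| = 7. The element x has order 7 (its powers give 7 distinct elements), so ⟨x⟩ = G and G is cyclic.

Answer: Yes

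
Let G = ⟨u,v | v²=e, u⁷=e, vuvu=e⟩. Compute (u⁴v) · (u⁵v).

Compute (u⁴v) · (u⁵v) by multiplying left to right and reducing via the relations at each step:
  (u⁴v) · u⁵ = u⁶v
  (u⁶v) · v = u⁶

Answer: u⁶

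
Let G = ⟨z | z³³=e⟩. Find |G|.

G is generated by a single element, so G is cyclic. The relator gives z³³ = e and no smaller power is forced to be e, so the 33 powers {e, z, z², z³, z⁴, z⁵, z⁶, z⁷, z⁸, z⁹, z²², z²³, z²¹, z²⁰, z²⁴, z²⁵, z²⁶, z²⁷, z²⁸, z²⁹, z³², z³¹, z³⁰, z¹², z¹³, z¹¹, z¹⁰, z¹⁴, z¹⁵, z¹⁶, z¹⁷, z¹⁸, z¹⁹} are distinct. Hence |G| = 33.

Answer: 33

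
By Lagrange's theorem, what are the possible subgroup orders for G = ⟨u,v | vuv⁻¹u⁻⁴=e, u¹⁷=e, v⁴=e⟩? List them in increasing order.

|G| = 68 = 2² · 17. By Lagrange's theorem the order of any subgroup divides 68; the divisors of 68 are 1, 2, 4, 17, 34, 68.

Answer: 1, 2, 4, 17, 34, 68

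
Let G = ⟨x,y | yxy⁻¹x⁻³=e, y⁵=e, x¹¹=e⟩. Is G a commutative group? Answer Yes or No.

x·y = xy but y·x = x³y, so x·y ≠ y·x and G is not abelian.

Answer: No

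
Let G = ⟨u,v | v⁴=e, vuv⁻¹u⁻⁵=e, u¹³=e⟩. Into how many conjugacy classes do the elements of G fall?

The conjugacy classes (representative and size) are:
  [e] (size 1), [u] (size 4), [u²] (size 4), [u⁹] (size 4), [u¹²v] (size 13), [u⁴v²] (size 13), [u¹²v³] (size 13).
Class equation: 1 + 4 + 4 + 4 + 13 + 13 + 13 = 52 = |G|. So G has 7 conjugacy classes.

Answer: 7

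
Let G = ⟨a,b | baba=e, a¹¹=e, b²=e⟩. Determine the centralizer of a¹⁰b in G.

⟨a¹⁰b⟩ ⊆ C_G(a¹⁰b) since powers of a¹⁰b commute with a¹⁰b; so |C_G(a¹⁰b)| ≥ |⟨a¹⁰b⟩| = 2.
By orbit–stabilizer, |C_G(a¹⁰b)| = |G| / |conj. class of a¹⁰b| = 22 / 11 = 2.
The 2 elements commuting with a¹⁰b are {e, a¹⁰b}.

Answer: {e, a¹⁰b}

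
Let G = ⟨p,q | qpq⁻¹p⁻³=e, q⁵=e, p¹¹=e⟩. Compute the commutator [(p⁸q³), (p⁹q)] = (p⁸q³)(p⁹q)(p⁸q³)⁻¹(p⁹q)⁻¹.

[(p⁸q³), (p⁹q)] = (p⁸q³)·(p⁹q)·(p⁸q³)⁻¹·(p⁹q)⁻¹.
  (p⁸q³) · (p⁹q) = p⁹q⁴
  (p⁹q⁴) · (p⁵q²) = p⁷q
  (p⁷q) · (p⁸q⁴) = p⁹

Answer: p⁹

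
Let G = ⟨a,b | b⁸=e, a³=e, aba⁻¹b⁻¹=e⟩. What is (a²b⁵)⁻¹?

The order of (a²b⁵) is 24 (smallest k with (a²b⁵)ᵏ = e), so (a²b⁵)⁻¹ = (a²b⁵)²³ = ab³.
Check: (a²b⁵) · (ab³) → (a²b⁵) · a = b⁵;   (b⁵) · b³ = e, giving e as required.

Answer: ab³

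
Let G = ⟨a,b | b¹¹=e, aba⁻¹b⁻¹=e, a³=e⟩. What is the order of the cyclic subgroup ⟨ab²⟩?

|⟨ab²⟩| equals the order of ab². Compute successive powers until reaching e:
  (ab²)¹ = ab², (ab²)² = a²b⁴, (ab²)³ = b⁶, (ab²)⁴ = ab⁸, (ab²)⁵ = a²b¹⁰, (ab²)⁶ = b, (ab²)⁷ = ab³, (ab²)⁸ = a²b⁵, (ab²)⁹ = b⁷, (ab²)¹⁰ = ab⁹, (ab²)¹¹ = a², (ab²)¹² = b², (ab²)¹³ = ab⁴, (ab²)¹⁴ = a²b⁶, (ab²)¹⁵ = b⁸, (ab²)¹⁶ = ab¹⁰, (ab²)¹⁷ = a²b, (ab²)¹⁸ = b³, (ab²)¹⁹ = ab⁵, (ab²)²⁰ = a²b⁷, (ab²)²¹ = b⁹, (ab²)²² = a, (ab²)²³ = a²b², (ab²)²⁴ = b⁴, (ab²)²⁵ = ab⁶, (ab²)²⁶ = a²b⁸, (ab²)²⁷ = b¹⁰, (ab²)²⁸ = ab, (ab²)²⁹ = a²b³, (ab²)³⁰ = b⁵, (ab²)³¹ = ab⁷, (ab²)³² = a²b⁹, (ab²)³³ = e.
The smallest positive k with (ab²)ᵏ = e is 33, so |⟨ab²⟩| = 33.

Answer: 33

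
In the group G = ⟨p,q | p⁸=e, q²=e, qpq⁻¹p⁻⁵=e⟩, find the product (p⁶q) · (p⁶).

Compute (p⁶q) · (p⁶) by multiplying left to right and reducing via the relations at each step:
  (p⁶q) · p⁶ = p⁴q

Answer: p⁴q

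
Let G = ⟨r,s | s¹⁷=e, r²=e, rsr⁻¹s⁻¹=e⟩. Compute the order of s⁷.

Compute successive powers until reaching e:
  (s⁷)¹ = s⁷, (s⁷)² = s¹⁴, (s⁷)³ = s⁴, (s⁷)⁴ = s¹¹, (s⁷)⁵ = s, (s⁷)⁶ = s⁸, (s⁷)⁷ = s¹⁵, (s⁷)⁸ = s⁵, (s⁷)⁹ = s¹², (s⁷)¹⁰ = s², (s⁷)¹¹ = s⁹, (s⁷)¹² = s¹⁶, (s⁷)¹³ = s⁶, (s⁷)¹⁴ = s¹³, (s⁷)¹⁵ = s³, (s⁷)¹⁶ = s¹⁰, (s⁷)¹⁷ = e.
The smallest positive k with (s⁷)ᵏ = e is 17.

Answer: 17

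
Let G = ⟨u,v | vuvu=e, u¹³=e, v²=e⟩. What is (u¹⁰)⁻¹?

The order of (u¹⁰) is 13 (smallest k with (u¹⁰)ᵏ = e), so (u¹⁰)⁻¹ = (u¹⁰)¹² = u³.
Check: (u¹⁰) · (u³) → (u¹⁰) · u³ = e, giving e as required.

Answer: u³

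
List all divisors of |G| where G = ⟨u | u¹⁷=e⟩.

|G| = 17 = 17. By Lagrange's theorem the order of any subgroup divides 17; the divisors of 17 are 1, 17.

Answer: 1, 17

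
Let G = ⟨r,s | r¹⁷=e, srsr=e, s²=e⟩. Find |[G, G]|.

G' = [G, G] is generated by all commutators. The generator-pair commutators are: [r, s] = r².
The subgroup they normally generate is {e, r, r², r³, r⁴, r⁵, r⁶, r⁷, r⁸, r⁹, r¹⁰, r¹¹, r¹², r¹³, r¹⁴, r¹⁵, r¹⁶}, of order 17.
Check: |G/G'| = 34/17 = 2 is the order of the abelianisation.

Answer: 17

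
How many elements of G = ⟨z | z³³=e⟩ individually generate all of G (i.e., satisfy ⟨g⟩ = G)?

G is cyclic of order 33. An element generates G iff its order is 33, and a cyclic group of order 33 has exactly φ(33) = 20 such elements.

Answer: 20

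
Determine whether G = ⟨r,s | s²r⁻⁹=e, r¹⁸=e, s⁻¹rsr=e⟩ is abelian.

r·s = rs but s·r = r⁸s⁻¹, so r·s ≠ s·r and G is not abelian.

Answer: No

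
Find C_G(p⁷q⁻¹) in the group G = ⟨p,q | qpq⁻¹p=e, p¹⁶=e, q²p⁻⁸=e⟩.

⟨p⁷q⁻¹⟩ ⊆ C_G(p⁷q⁻¹) since powers of p⁷q⁻¹ commute with p⁷q⁻¹; so |C_G(p⁷q⁻¹)| ≥ |⟨p⁷q⁻¹⟩| = 4.
By orbit–stabilizer, |C_G(p⁷q⁻¹)| = |G| / |conj. class of p⁷q⁻¹| = 32 / 8 = 4.
The 4 elements commuting with p⁷q⁻¹ are {e, p⁸, p⁷q⁻¹, p⁷q}.

Answer: {e, p⁸, p⁷q⁻¹, p⁷q}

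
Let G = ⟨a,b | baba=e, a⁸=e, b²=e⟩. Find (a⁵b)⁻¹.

The order of (a⁵b) is 2 (smallest k with (a⁵b)ᵏ = e), so (a⁵b)⁻¹ = (a⁵b)¹ = a⁵b.
Check: (a⁵b) · (a⁵b) → (a⁵b) · a⁵ = b;   b · b = e, giving e as required.

Answer: a⁵b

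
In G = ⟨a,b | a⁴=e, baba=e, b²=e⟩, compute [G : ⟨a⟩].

First find ord(a) by computing successive powers:
  a¹ = a, a² = a², a³ = a³, a⁴ = e.
So |⟨a⟩| = ord(a) = 4. With |G| = 8, by Lagrange [G : ⟨a⟩] = 8/4 = 2.

Answer: 2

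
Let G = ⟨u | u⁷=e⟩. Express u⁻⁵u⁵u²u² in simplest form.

Multiply left to right, reducing at each step:
  (u²) · u⁵ = e
  e · u² = u²
  (u²) · u² = u⁴

Answer: u⁴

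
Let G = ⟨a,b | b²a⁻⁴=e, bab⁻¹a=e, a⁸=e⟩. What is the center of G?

An element z ∈ Z(G) iff z commutes with every generator.
For example a⁴ is central: (a⁴)·a = a⁵ = a·(a⁴); (a⁴)·b = b⁻¹ = b·(a⁴).
Whereas a ∉ Z(G) since a·b = ab ≠ a³b⁻¹ = b·a.
Checking each of the 16 elements this way gives Z(G) = {e, a⁴}, of order 2.

Answer: {e, a⁴}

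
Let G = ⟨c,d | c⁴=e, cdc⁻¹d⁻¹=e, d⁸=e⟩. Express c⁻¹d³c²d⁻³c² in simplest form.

Multiply left to right, reducing at each step:
  (c³) · d³ = c³d³
  (c³d³) · c² = cd³
  (cd³) · d⁻³ = c
  c · c² = c³

Answer: c³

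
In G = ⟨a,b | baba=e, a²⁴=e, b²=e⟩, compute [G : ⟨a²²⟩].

First find ord(a²²) by computing successive powers:
  (a²²)¹ = a²², (a²²)² = a²⁰, (a²²)³ = a¹⁸, (a²²)⁴ = a¹⁶, (a²²)⁵ = a¹⁴, (a²²)⁶ = a¹², (a²²)⁷ = a¹⁰, (a²²)⁸ = a⁸, (a²²)⁹ = a⁶, (a²²)¹⁰ = a⁴, (a²²)¹¹ = a², (a²²)¹² = e.
So |⟨a²²⟩| = ord(a²²) = 12. With |G| = 48, by Lagrange [G : ⟨a²²⟩] = 48/12 = 4.

Answer: 4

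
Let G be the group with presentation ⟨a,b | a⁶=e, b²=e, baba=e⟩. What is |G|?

Enumerate words in the generators, reducing via the relations: the distinct elements are
  {a, b, e, ab, a², a³, a⁴, a⁵, a²b, a³b, a⁴b, a⁵b}.
No further products give new elements, so |G| = 12.

Answer: 12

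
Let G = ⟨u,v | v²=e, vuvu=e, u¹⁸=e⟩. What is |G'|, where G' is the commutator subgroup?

G' = [G, G] is generated by all commutators. The generator-pair commutators are: [u, v] = u².
The subgroup they normally generate is {e, u², u⁴, u⁶, u⁸, u¹⁰, u¹², u¹⁴, u¹⁶}, of order 9.
Check: |G/G'| = 36/9 = 4 is the order of the abelianisation.

Answer: 9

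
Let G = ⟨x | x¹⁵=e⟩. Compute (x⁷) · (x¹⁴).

Compute (x⁷) · (x¹⁴) by multiplying left to right and reducing via the relations at each step:
  (x⁷) · x¹⁴ = x⁶

Answer: x⁶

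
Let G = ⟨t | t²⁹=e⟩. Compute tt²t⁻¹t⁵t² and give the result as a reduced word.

Multiply left to right, reducing at each step:
  t · t² = t³
  (t³) · t⁻¹ = t²
  (t²) · t⁵ = t⁷
  (t⁷) · t² = t⁹

Answer: t⁹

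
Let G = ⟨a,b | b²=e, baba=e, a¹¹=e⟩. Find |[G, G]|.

G' = [G, G] is generated by all commutators. The generator-pair commutators are: [a, b] = a².
The subgroup they normally generate is {e, a, a², a³, a⁴, a⁵, a⁶, a⁷, a⁸, a⁹, a¹⁰}, of order 11.
Check: |G/G'| = 22/11 = 2 is the order of the abelianisation.

Answer: 11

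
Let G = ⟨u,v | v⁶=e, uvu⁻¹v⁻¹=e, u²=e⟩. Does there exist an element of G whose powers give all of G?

|G| = 12, but the maximum element order in G is 6 < 12. No single element generates all of G, so G is not cyclic.

Answer: No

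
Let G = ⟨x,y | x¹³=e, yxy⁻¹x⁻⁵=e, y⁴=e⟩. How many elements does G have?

Enumerate words in the generators, reducing via the relations: the distinct elements are
  {e, x, y, xy, x², x³, x⁴, x⁵, x⁶, x⁷, x⁸, x⁹, y², y³, xy², xy³, x²y, x³y, x¹², x¹¹, x¹⁰, x⁴y, x⁵y, x⁶y, x⁷y, x⁸y, x⁹y, x²y², x²y³, x³y², x³y³, x¹²y, x¹¹y, x¹⁰y, x⁴y², x⁴y³, x⁵y², x⁵y³, x⁶y², x⁶y³, x⁷y², x⁷y³, x⁸y², x⁸y³, x⁹y², x⁹y³, x¹²y², x¹²y³, x¹¹y², x¹¹y³, x¹⁰y², x¹⁰y³}.
No further products give new elements, so |G| = 52.

Answer: 52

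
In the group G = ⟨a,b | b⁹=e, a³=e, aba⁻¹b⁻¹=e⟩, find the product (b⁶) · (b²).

Compute (b⁶) · (b²) by multiplying left to right and reducing via the relations at each step:
  (b⁶) · b² = b⁸

Answer: b⁸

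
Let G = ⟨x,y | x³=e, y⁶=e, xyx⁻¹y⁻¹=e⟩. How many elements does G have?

Enumerate words in the generators, reducing via the relations: the distinct elements are
  {e, x, y, xy, x², y², y³, y⁴, y⁵, xy², xy³, xy⁴, xy⁵, x²y, x²y², x²y³, x²y⁴, x²y⁵}.
No further products give new elements, so |G| = 18.

Answer: 18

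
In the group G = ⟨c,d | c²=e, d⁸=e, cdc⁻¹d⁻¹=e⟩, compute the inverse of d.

The order of d is 8 (smallest k with dᵏ = e), so d⁻¹ = d⁷ = d⁷.
Check: d · (d⁷) → d · d⁷ = e, giving e as required.

Answer: d⁷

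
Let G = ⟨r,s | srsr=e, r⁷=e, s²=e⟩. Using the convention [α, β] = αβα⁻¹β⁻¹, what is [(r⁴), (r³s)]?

[(r⁴), (r³s)] = (r⁴)·(r³s)·(r⁴)⁻¹·(r³s)⁻¹.
  (r⁴) · (r³s) = s
  s · (r³) = r⁴s
  (r⁴s) · (r³s) = r

Answer: r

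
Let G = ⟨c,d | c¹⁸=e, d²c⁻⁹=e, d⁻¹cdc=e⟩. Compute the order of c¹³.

Compute successive powers until reaching e:
  (c¹³)¹ = c¹³, (c¹³)² = c⁸, (c¹³)³ = c³, (c¹³)⁴ = c¹⁶, (c¹³)⁵ = c¹¹, (c¹³)⁶ = c⁶, (c¹³)⁷ = c, (c¹³)⁸ = c¹⁴, (c¹³)⁹ = c⁹, (c¹³)¹⁰ = c⁴, (c¹³)¹¹ = c¹⁷, (c¹³)¹² = c¹², (c¹³)¹³ = c⁷, (c¹³)¹⁴ = c², (c¹³)¹⁵ = c¹⁵, (c¹³)¹⁶ = c¹⁰, (c¹³)¹⁷ = c⁵, (c¹³)¹⁸ = e.
The smallest positive k with (c¹³)ᵏ = e is 18.

Answer: 18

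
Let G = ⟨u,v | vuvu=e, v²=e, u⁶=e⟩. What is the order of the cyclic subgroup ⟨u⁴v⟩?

|⟨u⁴v⟩| equals the order of u⁴v. Compute successive powers until reaching e:
  (u⁴v)¹ = u⁴v, (u⁴v)² = e.
The smallest positive k with (u⁴v)ᵏ = e is 2, so |⟨u⁴v⟩| = 2.

Answer: 2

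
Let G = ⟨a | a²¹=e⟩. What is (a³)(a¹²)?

Compute (a³) · (a¹²) by multiplying left to right and reducing via the relations at each step:
  (a³) · a¹² = a¹⁵

Answer: a¹⁵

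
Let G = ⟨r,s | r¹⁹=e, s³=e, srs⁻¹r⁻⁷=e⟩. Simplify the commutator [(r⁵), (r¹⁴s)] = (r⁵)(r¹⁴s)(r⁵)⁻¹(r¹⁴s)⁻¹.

[(r⁵), (r¹⁴s)] = (r⁵)·(r¹⁴s)·(r⁵)⁻¹·(r¹⁴s)⁻¹.
  (r⁵) · (r¹⁴s) = s
  s · (r¹⁴) = r³s
  (r³s) · (r¹⁷s²) = r⁸

Answer: r⁸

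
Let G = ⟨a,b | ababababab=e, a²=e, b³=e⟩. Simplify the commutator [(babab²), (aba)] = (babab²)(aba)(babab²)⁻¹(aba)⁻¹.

[(babab²), (aba)] = (babab²)·(aba)·(babab²)⁻¹·(aba)⁻¹.
  (babab²) · (aba) = ab²abab²ab²
  (ab²abab²ab²) · (bab²ab²) = abab²ab
  (abab²ab) · (ab²a) = abab²abab²a

Answer: abab²abab²a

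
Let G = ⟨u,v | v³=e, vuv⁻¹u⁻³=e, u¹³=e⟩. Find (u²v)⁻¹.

The order of (u²v) is 3 (smallest k with (u²v)ᵏ = e), so (u²v)⁻¹ = (u²v)² = u⁸v².
Check: (u²v) · (u⁸v²) → (u²v) · u⁸ = v;   v · v² = e, giving e as required.

Answer: u⁸v²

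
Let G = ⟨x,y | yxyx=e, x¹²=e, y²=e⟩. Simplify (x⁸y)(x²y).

Compute (x⁸y) · (x²y) by multiplying left to right and reducing via the relations at each step:
  (x⁸y) · x² = x⁶y
  (x⁶y) · y = x⁶

Answer: x⁶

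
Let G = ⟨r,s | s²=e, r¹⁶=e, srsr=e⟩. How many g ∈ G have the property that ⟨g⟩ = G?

⟨g⟩ = G would require ord(g) = |G| = 32, but the maximum element order in G is 16 < 32. So G is not cyclic and no single element generates it: the count is 0.

Answer: 0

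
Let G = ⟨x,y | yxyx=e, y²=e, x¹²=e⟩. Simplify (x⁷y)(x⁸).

Compute (x⁷y) · (x⁸) by multiplying left to right and reducing via the relations at each step:
  (x⁷y) · x⁸ = x¹¹y

Answer: x¹¹y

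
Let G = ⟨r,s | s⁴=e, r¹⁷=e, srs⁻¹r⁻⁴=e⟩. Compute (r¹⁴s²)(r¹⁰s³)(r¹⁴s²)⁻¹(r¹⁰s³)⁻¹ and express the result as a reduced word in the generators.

[(r¹⁴s²), (r¹⁰s³)] = (r¹⁴s²)·(r¹⁰s³)·(r¹⁴s²)⁻¹·(r¹⁰s³)⁻¹.
  (r¹⁴s²) · (r¹⁰s³) = r⁴s
  (r⁴s) · (r¹⁴s²) = r⁹s³
  (r⁹s³) · (r¹¹s) = r¹⁶

Answer: r¹⁶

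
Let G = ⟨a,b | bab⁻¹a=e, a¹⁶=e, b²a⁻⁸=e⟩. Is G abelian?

a·b = ab but b·a = a⁷b⁻¹, so a·b ≠ b·a and G is not abelian.

Answer: No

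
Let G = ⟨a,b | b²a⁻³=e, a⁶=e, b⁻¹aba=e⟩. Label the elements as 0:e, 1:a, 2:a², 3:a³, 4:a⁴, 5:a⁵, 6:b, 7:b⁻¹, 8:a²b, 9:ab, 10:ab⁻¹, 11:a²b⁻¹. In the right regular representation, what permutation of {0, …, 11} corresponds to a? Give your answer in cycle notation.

(0 1 2 3 4 5)(6 11 10 7 8 9)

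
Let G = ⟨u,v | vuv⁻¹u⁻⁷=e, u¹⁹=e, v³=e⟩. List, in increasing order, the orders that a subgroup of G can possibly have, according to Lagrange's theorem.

|G| = 57 = 3 · 19. By Lagrange's theorem the order of any subgroup divides 57; the divisors of 57 are 1, 3, 19, 57.

Answer: 1, 3, 19, 57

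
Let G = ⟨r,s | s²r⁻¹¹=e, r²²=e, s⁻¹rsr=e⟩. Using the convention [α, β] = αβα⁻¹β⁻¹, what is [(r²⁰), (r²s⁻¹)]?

[(r²⁰), (r²s⁻¹)] = (r²⁰)·(r²s⁻¹)·(r²⁰)⁻¹·(r²s⁻¹)⁻¹.
  (r²⁰) · (r²s⁻¹) = s⁻¹
  (s⁻¹) · (r²) = r⁹s
  (r⁹s) · (r²s) = r¹⁸

Answer: r¹⁸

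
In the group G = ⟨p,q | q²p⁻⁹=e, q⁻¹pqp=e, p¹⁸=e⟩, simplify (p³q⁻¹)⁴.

Compute successive powers of (p³q⁻¹), reducing at each step:
  (p³q⁻¹)²: (p³q⁻¹) · p³ = q⁻¹;   (q⁻¹) · q⁻¹ = p⁹
  (p³q⁻¹)³: (p⁹) · p³ = p¹²;   (p¹²) · q⁻¹ = p³q
  (p³q⁻¹)⁴: (p³q) · p³ = q;   q · q⁻¹ = e

Answer: e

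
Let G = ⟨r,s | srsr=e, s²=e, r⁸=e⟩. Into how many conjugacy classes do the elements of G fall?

The conjugacy classes (representative and size) are:
  [e] (size 1), [r] (size 2), [r⁶] (size 2), [r³] (size 2), [r⁴] (size 1), [s] (size 4), [r⁵s] (size 4).
Class equation: 1 + 2 + 2 + 2 + 1 + 4 + 4 = 16 = |G|. So G has 7 conjugacy classes.

Answer: 7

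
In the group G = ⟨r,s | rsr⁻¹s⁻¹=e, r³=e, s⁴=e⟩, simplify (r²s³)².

Compute successive powers of (r²s³), reducing at each step:
  (r²s³)²: (r²s³) · r² = rs³;   (rs³) · s³ = rs²

Answer: rs²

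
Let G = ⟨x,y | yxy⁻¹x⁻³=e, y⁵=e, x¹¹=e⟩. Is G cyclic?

Every cyclic group is abelian. But x·y = xy while y·x = x³y, so x·y ≠ y·x and G is not abelian. Hence G is not cyclic.

Answer: No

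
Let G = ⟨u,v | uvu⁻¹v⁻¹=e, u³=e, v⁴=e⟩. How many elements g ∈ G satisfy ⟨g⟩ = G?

G is cyclic of order 12. An element generates G iff its order is 12, and a cyclic group of order 12 has exactly φ(12) = 4 such elements.

Answer: 4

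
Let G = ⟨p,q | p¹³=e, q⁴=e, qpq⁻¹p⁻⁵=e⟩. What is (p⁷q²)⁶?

Compute successive powers of (p⁷q²), reducing at each step:
  (p⁷q²)²: (p⁷q²) · p⁷ = q²;   (q²) · q² = e
  (p⁷q²)³: e · p⁷ = p⁷;   (p⁷) · q² = p⁷q²
  (p⁷q²)⁴: (p⁷q²) · p⁷ = q²;   (q²) · q² = e
  (p⁷q²)⁵: e · p⁷ = p⁷;   (p⁷) · q² = p⁷q²
  (p⁷q²)⁶: (p⁷q²) · p⁷ = q²;   (q²) · q² = e

Answer: e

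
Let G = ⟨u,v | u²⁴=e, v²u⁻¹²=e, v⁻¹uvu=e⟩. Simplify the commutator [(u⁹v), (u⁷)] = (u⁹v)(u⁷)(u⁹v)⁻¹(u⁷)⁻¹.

[(u⁹v), (u⁷)] = (u⁹v)·(u⁷)·(u⁹v)⁻¹·(u⁷)⁻¹.
  (u⁹v) · (u⁷) = u²v
  (u²v) · (u⁹v⁻¹) = u¹⁷
  (u¹⁷) · (u¹⁷) = u¹⁰

Answer: u¹⁰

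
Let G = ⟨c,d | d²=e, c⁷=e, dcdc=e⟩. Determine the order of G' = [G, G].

G' = [G, G] is generated by all commutators. The generator-pair commutators are: [c, d] = c².
The subgroup they normally generate is {e, c, c², c³, c⁴, c⁵, c⁶}, of order 7.
Check: |G/G'| = 14/7 = 2 is the order of the abelianisation.

Answer: 7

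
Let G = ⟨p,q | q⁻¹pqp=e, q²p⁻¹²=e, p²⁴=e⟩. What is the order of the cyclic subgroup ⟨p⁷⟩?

|⟨p⁷⟩| equals the order of p⁷. Compute successive powers until reaching e:
  (p⁷)¹ = p⁷, (p⁷)² = p¹⁴, (p⁷)³ = p²¹, (p⁷)⁴ = p⁴, (p⁷)⁵ = p¹¹, (p⁷)⁶ = p¹⁸, (p⁷)⁷ = p, (p⁷)⁸ = p⁸, (p⁷)⁹ = p¹⁵, (p⁷)¹⁰ = p²², (p⁷)¹¹ = p⁵, (p⁷)¹² = p¹², (p⁷)¹³ = p¹⁹, (p⁷)¹⁴ = p², (p⁷)¹⁵ = p⁹, (p⁷)¹⁶ = p¹⁶, (p⁷)¹⁷ = p²³, (p⁷)¹⁸ = p⁶, (p⁷)¹⁹ = p¹³, (p⁷)²⁰ = p²⁰, (p⁷)²¹ = p³, (p⁷)²² = p¹⁰, (p⁷)²³ = p¹⁷, (p⁷)²⁴ = e.
The smallest positive k with (p⁷)ᵏ = e is 24, so |⟨p⁷⟩| = 24.

Answer: 24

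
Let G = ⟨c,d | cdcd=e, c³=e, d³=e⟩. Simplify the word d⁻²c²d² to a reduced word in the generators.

Multiply left to right, reducing at each step:
  d · c² = dc²
  (dc²) · d² = d²c

Answer: d²c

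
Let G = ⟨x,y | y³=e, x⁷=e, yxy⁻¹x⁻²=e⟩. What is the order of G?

Enumerate words in the generators, reducing via the relations: the distinct elements are
  {e, x, y, xy, x², x³, x⁴, x⁵, x⁶, y², xy², x²y, x³y, x⁴y, x⁵y, x⁶y, x²y², x³y², x⁴y², x⁵y², x⁶y²}.
No further products give new elements, so |G| = 21.

Answer: 21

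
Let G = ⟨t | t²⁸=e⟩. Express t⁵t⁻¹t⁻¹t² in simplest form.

Multiply left to right, reducing at each step:
  (t⁵) · t⁻¹ = t⁴
  (t⁴) · t⁻¹ = t³
  (t³) · t² = t⁵

Answer: t⁵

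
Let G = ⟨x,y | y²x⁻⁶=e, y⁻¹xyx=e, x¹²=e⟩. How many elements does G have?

Enumerate words in the generators, reducing via the relations: the distinct elements are
  {e, x, y, xy, x², x³, x⁴, x⁵, x⁶, x⁷, x⁸, x⁹, x²y, x³y, x¹¹, x¹⁰, x⁴y, x⁵y, y⁻¹, xy⁻¹, x²y⁻¹, x³y⁻¹, x⁴y⁻¹, x⁵y⁻¹}.
No further products give new elements, so |G| = 24.

Answer: 24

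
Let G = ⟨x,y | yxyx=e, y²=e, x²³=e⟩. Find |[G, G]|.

G' = [G, G] is generated by all commutators. The generator-pair commutators are: [x, y] = x².
The subgroup they normally generate is {e, x, x², x³, x⁴, x⁵, x⁶, x⁷, x⁸, x⁹, x¹⁰, x¹¹, x¹², x¹³, x¹⁴, x¹⁵, x¹⁶, x¹⁷, x¹⁸, x¹⁹, x²⁰, x²¹, x²²}, of order 23.
Check: |G/G'| = 46/23 = 2 is the order of the abelianisation.

Answer: 23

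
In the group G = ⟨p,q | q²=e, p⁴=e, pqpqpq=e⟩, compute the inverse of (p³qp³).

The order of (p³qp³) is 4 (smallest k with (p³qp³)ᵏ = e), so (p³qp³)⁻¹ = (p³qp³)³ = pqp.
Check: (p³qp³) · (pqp) → (p³qp³) · p = p³q;   (p³q) · q = p³;   (p³) · p = e, giving e as required.

Answer: pqp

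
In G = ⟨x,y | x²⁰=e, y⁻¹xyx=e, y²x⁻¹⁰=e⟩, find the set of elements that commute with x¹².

⟨x¹²⟩ ⊆ C_G(x¹²) since powers of x¹² commute with x¹²; so |C_G(x¹²)| ≥ |⟨x¹²⟩| = 5.
By orbit–stabilizer, |C_G(x¹²)| = |G| / |conj. class of x¹²| = 40 / 2 = 20.
The 20 elements commuting with x¹² are {e, x, x², x³, x⁴, x⁵, x⁶, x⁷, x⁸, x⁹, x¹⁰, x¹¹, x¹², x¹³, x¹⁴, x¹⁵, x¹⁶, x¹⁷, x¹⁸, x¹⁹}.

Answer: {e, x, x², x³, x⁴, x⁵, x⁶, x⁷, x⁸, x⁹, x¹⁰, x¹¹, x¹², x¹³, x¹⁴, x¹⁵, x¹⁶, x¹⁷, x¹⁸, x¹⁹}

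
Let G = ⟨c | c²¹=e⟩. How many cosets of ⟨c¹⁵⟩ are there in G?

First find ord(c¹⁵) by computing successive powers:
  (c¹⁵)¹ = c¹⁵, (c¹⁵)² = c⁹, (c¹⁵)³ = c³, (c¹⁵)⁴ = c¹⁸, (c¹⁵)⁵ = c¹², (c¹⁵)⁶ = c⁶, (c¹⁵)⁷ = e.
So |⟨c¹⁵⟩| = ord(c¹⁵) = 7. With |G| = 21, by Lagrange [G : ⟨c¹⁵⟩] = 21/7 = 3.

Answer: 3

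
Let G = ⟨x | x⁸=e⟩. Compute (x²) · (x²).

Compute (x²) · (x²) by multiplying left to right and reducing via the relations at each step:
  (x²) · x² = x⁴

Answer: x⁴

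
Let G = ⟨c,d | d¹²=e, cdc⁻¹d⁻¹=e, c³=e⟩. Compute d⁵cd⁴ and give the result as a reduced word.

Multiply left to right, reducing at each step:
  (d⁵) · c = cd⁵
  (cd⁵) · d⁴ = cd⁹

Answer: cd⁹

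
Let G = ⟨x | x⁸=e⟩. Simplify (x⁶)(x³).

Compute (x⁶) · (x³) by multiplying left to right and reducing via the relations at each step:
  (x⁶) · x³ = x

Answer: x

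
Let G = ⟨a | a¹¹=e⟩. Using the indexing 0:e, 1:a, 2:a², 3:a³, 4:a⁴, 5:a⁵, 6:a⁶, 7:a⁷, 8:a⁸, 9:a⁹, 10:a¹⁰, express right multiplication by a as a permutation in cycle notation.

(0 1 2 3 4 5 6 7 8 9 10)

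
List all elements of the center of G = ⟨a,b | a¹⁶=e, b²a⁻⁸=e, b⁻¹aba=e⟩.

An element z ∈ Z(G) iff z commutes with every generator.
For example a⁸ is central: (a⁸)·a = a⁹ = a·(a⁸); (a⁸)·b = b⁻¹ = b·(a⁸).
Whereas a ∉ Z(G) since a·b = ab ≠ a⁷b⁻¹ = b·a.
Checking each of the 32 elements this way gives Z(G) = {e, a⁸}, of order 2.

Answer: {e, a⁸}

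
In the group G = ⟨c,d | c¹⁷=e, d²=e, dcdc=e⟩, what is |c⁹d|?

Compute successive powers until reaching e:
  (c⁹d)¹ = c⁹d, (c⁹d)² = e.
The smallest positive k with (c⁹d)ᵏ = e is 2.

Answer: 2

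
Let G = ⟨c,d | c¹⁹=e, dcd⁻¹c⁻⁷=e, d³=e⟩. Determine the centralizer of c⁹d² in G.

⟨c⁹d²⟩ ⊆ C_G(c⁹d²) since powers of c⁹d² commute with c⁹d²; so |C_G(c⁹d²)| ≥ |⟨c⁹d²⟩| = 3.
By orbit–stabilizer, |C_G(c⁹d²)| = |G| / |conj. class of c⁹d²| = 57 / 19 = 3.
The 3 elements commuting with c⁹d² are {e, c¹³d, c⁹d²}.

Answer: {e, c¹³d, c⁹d²}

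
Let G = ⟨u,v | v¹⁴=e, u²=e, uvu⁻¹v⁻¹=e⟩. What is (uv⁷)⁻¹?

The order of (uv⁷) is 2 (smallest k with (uv⁷)ᵏ = e), so (uv⁷)⁻¹ = (uv⁷)¹ = uv⁷.
Check: (uv⁷) · (uv⁷) → (uv⁷) · u = v⁷;   (v⁷) · v⁷ = e, giving e as required.

Answer: uv⁷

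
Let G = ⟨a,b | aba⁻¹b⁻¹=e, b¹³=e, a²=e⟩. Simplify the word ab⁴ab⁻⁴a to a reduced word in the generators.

Multiply left to right, reducing at each step:
  a · b⁴ = ab⁴
  (ab⁴) · a = b⁴
  (b⁴) · b⁻⁴ = e
  e · a = a

Answer: a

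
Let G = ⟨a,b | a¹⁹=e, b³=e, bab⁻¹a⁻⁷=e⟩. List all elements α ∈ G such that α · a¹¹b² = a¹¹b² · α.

⟨a¹¹b²⟩ ⊆ C_G(a¹¹b²) since powers of a¹¹b² commute with a¹¹b²; so |C_G(a¹¹b²)| ≥ |⟨a¹¹b²⟩| = 3.
By orbit–stabilizer, |C_G(a¹¹b²)| = |G| / |conj. class of a¹¹b²| = 57 / 19 = 3.
The 3 elements commuting with a¹¹b² are {e, a¹¹b², a¹⁸b}.

Answer: {e, a¹¹b², a¹⁸b}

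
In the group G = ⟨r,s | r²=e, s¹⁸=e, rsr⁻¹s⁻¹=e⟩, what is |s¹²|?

Compute successive powers until reaching e:
  (s¹²)¹ = s¹², (s¹²)² = s⁶, (s¹²)³ = e.
The smallest positive k with (s¹²)ᵏ = e is 3.

Answer: 3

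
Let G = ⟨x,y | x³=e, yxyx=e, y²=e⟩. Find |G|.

Enumerate words in the generators, reducing via the relations: the distinct elements are
  {e, x, y, xy, x², x²y}.
No further products give new elements, so |G| = 6.

Answer: 6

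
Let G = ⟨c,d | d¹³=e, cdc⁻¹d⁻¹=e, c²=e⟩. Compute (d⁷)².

Compute successive powers of (d⁷), reducing at each step:
  (d⁷)²: (d⁷) · d⁷ = d

Answer: d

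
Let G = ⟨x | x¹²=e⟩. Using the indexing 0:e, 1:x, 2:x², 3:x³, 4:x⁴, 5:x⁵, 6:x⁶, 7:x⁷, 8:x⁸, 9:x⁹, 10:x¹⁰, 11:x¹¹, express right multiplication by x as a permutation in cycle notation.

(0 1 2 3 4 5 6 7 8 9 10 11)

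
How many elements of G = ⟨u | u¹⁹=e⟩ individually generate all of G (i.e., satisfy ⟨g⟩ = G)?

G is cyclic of order 19. An element generates G iff its order is 19, and a cyclic group of order 19 has exactly φ(19) = 18 such elements.

Answer: 18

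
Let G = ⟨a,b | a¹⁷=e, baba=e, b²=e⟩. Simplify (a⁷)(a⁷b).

Compute (a⁷) · (a⁷b) by multiplying left to right and reducing via the relations at each step:
  (a⁷) · a⁷ = a¹⁴
  (a¹⁴) · b = a¹⁴b

Answer: a¹⁴b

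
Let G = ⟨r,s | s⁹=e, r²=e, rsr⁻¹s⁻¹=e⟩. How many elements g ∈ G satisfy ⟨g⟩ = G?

G is cyclic of order 18. An element generates G iff its order is 18, and a cyclic group of order 18 has exactly φ(18) = 6 such elements.

Answer: 6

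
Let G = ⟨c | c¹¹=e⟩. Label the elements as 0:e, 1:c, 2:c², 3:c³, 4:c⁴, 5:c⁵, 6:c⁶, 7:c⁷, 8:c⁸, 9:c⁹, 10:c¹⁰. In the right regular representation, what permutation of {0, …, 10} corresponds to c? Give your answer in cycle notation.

(0 1 2 3 4 5 6 7 8 9 10)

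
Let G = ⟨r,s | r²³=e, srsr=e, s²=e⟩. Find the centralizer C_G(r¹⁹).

⟨r¹⁹⟩ ⊆ C_G(r¹⁹) since powers of r¹⁹ commute with r¹⁹; so |C_G(r¹⁹)| ≥ |⟨r¹⁹⟩| = 23.
By orbit–stabilizer, |C_G(r¹⁹)| = |G| / |conj. class of r¹⁹| = 46 / 2 = 23.
The 23 elements commuting with r¹⁹ are {e, r, r², r³, r⁴, r⁵, r⁶, r⁷, r⁸, r⁹, r¹⁰, r¹¹, r¹², r¹³, r¹⁴, r¹⁵, r¹⁶, r¹⁷, r¹⁸, r¹⁹, r²⁰, r²¹, r²²}.

Answer: {e, r, r², r³, r⁴, r⁵, r⁶, r⁷, r⁸, r⁹, r¹⁰, r¹¹, r¹², r¹³, r¹⁴, r¹⁵, r¹⁶, r¹⁷, r¹⁸, r¹⁹, r²⁰, r²¹, r²²}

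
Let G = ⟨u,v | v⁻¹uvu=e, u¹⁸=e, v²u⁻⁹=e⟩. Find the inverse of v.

The order of v is 4 (smallest k with vᵏ = e), so v⁻¹ = v³ = v⁻¹.
Check: v · (v⁻¹) → v · v⁻¹ = e, giving e as required.

Answer: v⁻¹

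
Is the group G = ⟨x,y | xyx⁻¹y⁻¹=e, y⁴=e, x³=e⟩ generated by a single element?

|G| = 12. The element xy has order 12 (its powers give 12 distinct elements), so ⟨xy⟩ = G and G is cyclic.

Answer: Yes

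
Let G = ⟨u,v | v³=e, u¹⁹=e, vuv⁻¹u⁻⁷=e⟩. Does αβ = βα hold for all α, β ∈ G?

u·v = uv but v·u = u⁷v, so u·v ≠ v·u and G is not abelian.

Answer: No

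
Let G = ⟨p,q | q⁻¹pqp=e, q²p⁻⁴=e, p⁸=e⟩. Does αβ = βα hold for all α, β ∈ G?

p·q = pq but q·p = p³q⁻¹, so p·q ≠ q·p and G is not abelian.

Answer: No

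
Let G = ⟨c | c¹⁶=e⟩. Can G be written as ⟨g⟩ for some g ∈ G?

|G| = 16. The element c has order 16 (its powers give 16 distinct elements), so ⟨c⟩ = G and G is cyclic.

Answer: Yes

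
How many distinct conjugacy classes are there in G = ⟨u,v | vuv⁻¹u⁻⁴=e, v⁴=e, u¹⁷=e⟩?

The conjugacy classes (representative and size) are:
  [e] (size 1), [u⁴] (size 4), [u²] (size 4), [u⁵] (size 4), [u¹¹] (size 4), [u⁷v] (size 17), [u³v²] (size 17), [u⁹v³] (size 17).
Class equation: 1 + 4 + 4 + 4 + 4 + 17 + 17 + 17 = 68 = |G|. So G has 8 conjugacy classes.

Answer: 8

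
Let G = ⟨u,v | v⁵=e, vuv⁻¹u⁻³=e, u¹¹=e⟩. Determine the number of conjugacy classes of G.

The conjugacy classes (representative and size) are:
  [e] (size 1), [u³] (size 5), [u⁶] (size 5), [u⁷v] (size 11), [u⁹v²] (size 11), [u⁷v³] (size 11), [u⁷v⁴] (size 11).
Class equation: 1 + 5 + 5 + 11 + 11 + 11 + 11 = 55 = |G|. So G has 7 conjugacy classes.

Answer: 7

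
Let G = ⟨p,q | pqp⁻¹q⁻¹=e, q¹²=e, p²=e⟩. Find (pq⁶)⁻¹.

The order of (pq⁶) is 2 (smallest k with (pq⁶)ᵏ = e), so (pq⁶)⁻¹ = (pq⁶)¹ = pq⁶.
Check: (pq⁶) · (pq⁶) → (pq⁶) · p = q⁶;   (q⁶) · q⁶ = e, giving e as required.

Answer: pq⁶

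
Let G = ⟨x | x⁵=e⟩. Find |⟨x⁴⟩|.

|⟨x⁴⟩| equals the order of x⁴. Compute successive powers until reaching e:
  (x⁴)¹ = x⁴, (x⁴)² = x³, (x⁴)³ = x², (x⁴)⁴ = x, (x⁴)⁵ = e.
The smallest positive k with (x⁴)ᵏ = e is 5, so |⟨x⁴⟩| = 5.

Answer: 5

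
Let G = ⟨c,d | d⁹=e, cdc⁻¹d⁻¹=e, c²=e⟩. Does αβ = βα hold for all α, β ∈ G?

Each pair of generators commutes: c·d = cd = d·c. Since the generators pairwise commute, every element of G commutes with every other, so G is abelian.

Answer: Yes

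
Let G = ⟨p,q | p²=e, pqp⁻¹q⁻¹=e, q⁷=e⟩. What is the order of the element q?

Compute successive powers until reaching e:
  q¹ = q, q² = q², q³ = q³, q⁴ = q⁴, q⁵ = q⁵, q⁶ = q⁶, q⁷ = e.
The smallest positive k with qᵏ = e is 7.

Answer: 7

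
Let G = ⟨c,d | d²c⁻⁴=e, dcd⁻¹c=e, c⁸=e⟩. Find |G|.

Enumerate words in the generators, reducing via the relations: the distinct elements are
  {c, d, e, cd, c², c³, c⁴, c⁵, c⁶, c⁷, c²d, c³d, d⁻¹, cd⁻¹, c²d⁻¹, c³d⁻¹}.
No further products give new elements, so |G| = 16.

Answer: 16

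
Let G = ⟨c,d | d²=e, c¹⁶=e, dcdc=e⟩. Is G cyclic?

Every cyclic group is abelian. But c·d = cd while d·c = c¹⁵d, so c·d ≠ d·c and G is not abelian. Hence G is not cyclic.

Answer: No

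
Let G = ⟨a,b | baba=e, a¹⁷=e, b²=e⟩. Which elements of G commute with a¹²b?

⟨a¹²b⟩ ⊆ C_G(a¹²b) since powers of a¹²b commute with a¹²b; so |C_G(a¹²b)| ≥ |⟨a¹²b⟩| = 2.
By orbit–stabilizer, |C_G(a¹²b)| = |G| / |conj. class of a¹²b| = 34 / 17 = 2.
The 2 elements commuting with a¹²b are {e, a¹²b}.

Answer: {e, a¹²b}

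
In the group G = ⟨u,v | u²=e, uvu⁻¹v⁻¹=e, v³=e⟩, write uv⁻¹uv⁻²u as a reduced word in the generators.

Multiply left to right, reducing at each step:
  u · v⁻¹ = uv²
  (uv²) · u = v²
  (v²) · v⁻² = e
  e · u = u

Answer: u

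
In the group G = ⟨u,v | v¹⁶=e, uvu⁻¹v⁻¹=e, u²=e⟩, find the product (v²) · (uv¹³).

Compute (v²) · (uv¹³) by multiplying left to right and reducing via the relations at each step:
  (v²) · u = uv²
  (uv²) · v¹³ = uv¹⁵

Answer: uv¹⁵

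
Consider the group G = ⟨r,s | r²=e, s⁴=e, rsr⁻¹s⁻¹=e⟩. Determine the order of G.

Enumerate words in the generators, reducing via the relations: the distinct elements are
  {e, r, s, rs, s², s³, rs², rs³}.
No further products give new elements, so |G| = 8.

Answer: 8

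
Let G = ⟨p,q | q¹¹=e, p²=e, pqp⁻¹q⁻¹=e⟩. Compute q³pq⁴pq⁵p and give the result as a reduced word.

Multiply left to right, reducing at each step:
  (q³) · p = pq³
  (pq³) · q⁴ = pq⁷
  (pq⁷) · p = q⁷
  (q⁷) · q⁵ = q
  q · p = pq

Answer: pq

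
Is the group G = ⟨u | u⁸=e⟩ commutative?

G has a single generator, so G is cyclic and hence abelian.

Answer: Yes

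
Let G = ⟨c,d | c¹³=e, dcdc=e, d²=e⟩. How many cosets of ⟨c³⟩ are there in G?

First find ord(c³) by computing successive powers:
  (c³)¹ = c³, (c³)² = c⁶, (c³)³ = c⁹, (c³)⁴ = c¹², (c³)⁵ = c², (c³)⁶ = c⁵, (c³)⁷ = c⁸, (c³)⁸ = c¹¹, (c³)⁹ = c, (c³)¹⁰ = c⁴, (c³)¹¹ = c⁷, (c³)¹² = c¹⁰, (c³)¹³ = e.
So |⟨c³⟩| = ord(c³) = 13. With |G| = 26, by Lagrange [G : ⟨c³⟩] = 26/13 = 2.

Answer: 2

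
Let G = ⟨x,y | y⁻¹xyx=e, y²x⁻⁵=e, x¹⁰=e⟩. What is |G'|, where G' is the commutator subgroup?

G' = [G, G] is generated by all commutators. The generator-pair commutators are: [x, y] = x².
The subgroup they normally generate is {e, x², x⁴, x⁶, x⁸}, of order 5.
Check: |G/G'| = 20/5 = 4 is the order of the abelianisation.

Answer: 5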